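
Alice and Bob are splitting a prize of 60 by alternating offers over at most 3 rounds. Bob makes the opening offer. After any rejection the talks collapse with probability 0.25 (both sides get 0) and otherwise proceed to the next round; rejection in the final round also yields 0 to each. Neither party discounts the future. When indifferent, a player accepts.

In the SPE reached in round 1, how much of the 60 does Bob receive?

Round 3 (Bob proposes): Alice will accept anything ≥ 0, so Bob offers 0 and keeps 60.
Round 2 (Alice proposes): rejecting gives Bob an expected 0.75 × 60 = 45; Alice offers that and keeps 15.
Round 1 (Bob proposes): rejecting gives Alice an expected 0.75 × 15 = 11.25. Bob offers 11.25 and keeps 60 − 11.25 = 48.75.

48.75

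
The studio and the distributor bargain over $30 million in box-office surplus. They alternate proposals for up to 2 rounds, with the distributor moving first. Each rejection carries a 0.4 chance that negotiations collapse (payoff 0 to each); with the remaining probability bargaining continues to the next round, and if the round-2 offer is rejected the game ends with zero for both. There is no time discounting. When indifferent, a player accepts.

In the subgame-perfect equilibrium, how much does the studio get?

Round 2 (the studio proposes): the distributor will accept anything ≥ 0, so the studio offers 0 and keeps 30.
Round 1 (the distributor proposes): rejecting gives the studio an expected 0.6 × 30 = 18. The distributor offers 18 and keeps 30 − 18 = 12.

18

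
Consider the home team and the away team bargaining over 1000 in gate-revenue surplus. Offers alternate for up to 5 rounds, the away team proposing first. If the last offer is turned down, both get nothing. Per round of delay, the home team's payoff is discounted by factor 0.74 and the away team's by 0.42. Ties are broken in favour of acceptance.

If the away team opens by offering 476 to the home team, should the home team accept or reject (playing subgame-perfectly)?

Reject

Round 5 (the away team proposes): the home team will accept anything ≥ 0, so the away team offers 0 and keeps 1000.
Round 4 (the home team proposes): the away team can get 1000 next round, worth 0.42 × 1000 = 420 now, so the home team offers 420, keeping 580.
Round 3 (the away team proposes): the home team can get 580 next round, worth 0.74 × 580 = 429.2 now, so the away team offers 429.2, keeping 570.8.
Round 2 (the home team proposes): the away team can get 570.8 next round, worth 0.42 × 570.8 = 239.736 now; the home team offers that and keeps 760.264.
So by rejecting in round 1, the home team gets 760.264 next round, worth 0.74 × 760.264 = 562.59536 now.
Offer 476 < 562.59536, so the home team rejects.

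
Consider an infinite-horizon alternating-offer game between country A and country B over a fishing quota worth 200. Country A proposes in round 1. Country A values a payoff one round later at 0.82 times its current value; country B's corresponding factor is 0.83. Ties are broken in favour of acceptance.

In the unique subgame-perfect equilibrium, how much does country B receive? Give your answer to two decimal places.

When country A proposes, country B accepts any offer worth at least 0.83 times what country B would get by proposing next round; and vice versa.
This gives x = 200 − 0.83y and y = 200 − 0.82x, where x and y are each side's share when it proposes.
Hence (1 − 0.83·0.82)x = 200(1 − 0.83), i.e. 0.3194·x = 34.
x ≈ 106.4496; country B's share is 200 − x ≈ 93.5504.

93.55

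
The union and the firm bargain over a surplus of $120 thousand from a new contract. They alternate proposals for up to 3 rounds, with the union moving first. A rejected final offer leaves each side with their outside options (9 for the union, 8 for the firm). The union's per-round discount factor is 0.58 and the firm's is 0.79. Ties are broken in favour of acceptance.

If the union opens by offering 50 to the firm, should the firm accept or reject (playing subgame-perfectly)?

Accept

Round 3 (the union proposes): the firm gets 8 if talks fail, so the union offers 8 and keeps 112.
Round 2 (the firm proposes): the union can get 112 next round, worth 0.58 × 112 = 64.96 now, so the firm offers 64.96, keeping 55.04.
So by rejecting in round 1, the firm gets 55.04 next round, worth 0.79 × 55.04 = 43.4816 now.
Offer 50 ≥ 43.4816, so the firm accepts.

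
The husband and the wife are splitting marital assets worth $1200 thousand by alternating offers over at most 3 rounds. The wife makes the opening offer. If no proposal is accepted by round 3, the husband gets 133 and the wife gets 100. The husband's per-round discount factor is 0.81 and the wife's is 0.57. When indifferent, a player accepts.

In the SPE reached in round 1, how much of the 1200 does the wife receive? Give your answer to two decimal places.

Round 3 (the wife proposes): the husband gets 133 if talks fail, so the wife offers 133 and keeps 1067.
Round 2 (the husband proposes): the wife can get 1067 next round, worth 0.57 × 1067 = 608.19 now; the husband offers that and keeps 591.81.
Round 1 (the wife proposes): the husband can get 591.81 next round, worth 0.81 × 591.81 = 479.3661 now; the wife offers that and keeps 720.6339.

720.63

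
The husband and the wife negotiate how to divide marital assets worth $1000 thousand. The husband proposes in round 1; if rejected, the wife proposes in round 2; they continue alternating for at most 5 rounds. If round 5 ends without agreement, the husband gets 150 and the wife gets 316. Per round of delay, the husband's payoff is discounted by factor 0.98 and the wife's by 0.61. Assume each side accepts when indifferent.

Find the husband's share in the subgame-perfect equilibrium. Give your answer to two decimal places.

867.58

By backward induction:
Round 5 (the husband proposes): the wife gets 316 if talks fail, so the husband offers 316 and keeps 684.
Round 4 (the wife proposes): the husband can get 684 next round, worth 0.98 × 684 = 670.32 now. The wife offers 670.32 and keeps 1000 − 670.32 = 329.68.
Round 3 (the husband proposes): the wife can get 329.68 next round, worth 0.61 × 329.68 = 201.1048 now, so the husband offers 201.1048, keeping 798.8952.
Round 2 (the wife proposes): the husband can get 798.8952 next round, worth 0.98 × 798.8952 = 782.917296 now, so the wife offers 782.917296, keeping 217.082704.
Round 1 (the husband proposes): the wife can get 217.082704 next round, worth 0.61 × 217.082704 = 132.42044944 now. The husband offers 132.42044944 and keeps 1000 − 132.42044944 = 867.57955056.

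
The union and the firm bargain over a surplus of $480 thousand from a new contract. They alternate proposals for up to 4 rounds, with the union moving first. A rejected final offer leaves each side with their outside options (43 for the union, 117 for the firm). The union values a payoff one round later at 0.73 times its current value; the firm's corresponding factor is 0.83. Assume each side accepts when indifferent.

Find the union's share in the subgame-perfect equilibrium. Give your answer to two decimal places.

152.67

Round 4 (the firm proposes): the union gets 43 if talks fail, so the firm offers 43 and keeps 437.
Round 3 (the union proposes): the firm can get 437 next round, worth 0.83 × 437 = 362.71 now, so the union offers 362.71, keeping 117.29.
Round 2 (the firm proposes): the union can get 117.29 next round, worth 0.73 × 117.29 = 85.6217 now, so the firm offers 85.6217, keeping 394.3783.
Round 1 (the union proposes): the firm can get 394.3783 next round, worth 0.83 × 394.3783 = 327.333989 now, so the union offers 327.333989, keeping 152.666011.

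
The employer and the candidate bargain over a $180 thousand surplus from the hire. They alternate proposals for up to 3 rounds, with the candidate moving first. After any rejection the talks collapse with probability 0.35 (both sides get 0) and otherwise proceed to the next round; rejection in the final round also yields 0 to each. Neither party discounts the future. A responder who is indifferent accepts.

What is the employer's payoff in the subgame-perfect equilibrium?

By backward induction:
Round 3 (the candidate proposes): the employer will accept anything ≥ 0, so the candidate offers 0 and keeps 180.
Round 2 (the employer proposes): rejecting gives the candidate an expected 0.65 × 180 = 117; the employer offers that and keeps 63.
Round 1 (the candidate proposes): rejecting gives the employer an expected 0.65 × 63 = 40.95; the candidate offers that and keeps 139.05.

40.95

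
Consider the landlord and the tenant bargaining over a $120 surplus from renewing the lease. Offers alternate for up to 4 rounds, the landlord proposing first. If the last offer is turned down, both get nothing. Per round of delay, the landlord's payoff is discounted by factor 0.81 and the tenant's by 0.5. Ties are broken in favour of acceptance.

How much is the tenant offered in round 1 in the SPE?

35.7

Round 4 (the tenant proposes): the landlord will accept anything ≥ 0, so the tenant offers 0 and keeps 120.
Round 3 (the landlord proposes): the tenant can get 120 next round, worth 0.5 × 120 = 60 now. The landlord offers 60 and keeps 120 − 60 = 60.
Round 2 (the tenant proposes): the landlord can get 60 next round, worth 0.81 × 60 = 48.6 now, so the tenant offers 48.6, keeping 71.4.
Round 1 (the landlord proposes): the tenant can get 71.4 next round, worth 0.5 × 71.4 = 35.7 now. The landlord offers 35.7 and keeps 120 − 35.7 = 84.3.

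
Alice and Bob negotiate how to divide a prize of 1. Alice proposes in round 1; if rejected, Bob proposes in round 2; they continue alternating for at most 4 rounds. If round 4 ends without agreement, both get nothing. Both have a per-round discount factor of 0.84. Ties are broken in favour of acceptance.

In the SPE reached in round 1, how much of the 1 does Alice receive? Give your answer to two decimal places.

0.27

Work backward from the last round.
Round 4 (Bob proposes): Alice will accept anything ≥ 0, so Bob offers 0 and keeps 1.
Round 3 (Alice proposes): Bob can get 1 next round, worth 0.84 × 1 = 0.84 now, so Alice offers 0.84, keeping 0.16.
Round 2 (Bob proposes): Alice can get 0.16 next round, worth 0.84 × 0.16 = 0.1344 now; Bob offers that and keeps 0.8656.
Round 1 (Alice proposes): Bob can get 0.8656 next round, worth 0.84 × 0.8656 = 0.727104 now; Alice offers that and keeps 0.272896.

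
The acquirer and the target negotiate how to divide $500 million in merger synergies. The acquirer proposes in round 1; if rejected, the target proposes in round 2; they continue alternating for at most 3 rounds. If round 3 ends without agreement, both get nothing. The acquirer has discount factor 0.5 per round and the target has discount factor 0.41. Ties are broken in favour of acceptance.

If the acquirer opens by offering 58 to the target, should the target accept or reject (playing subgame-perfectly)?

Reject

Round 3 (the acquirer proposes): the target will accept anything ≥ 0, so the acquirer offers 0 and keeps 500.
Round 2 (the target proposes): the acquirer can get 500 next round, worth 0.5 × 500 = 250 now; the target offers that and keeps 250.
So by rejecting in round 1, the target gets 250 next round, worth 0.41 × 250 = 102.5 now.
Offer 58 < 102.5, so the target rejects.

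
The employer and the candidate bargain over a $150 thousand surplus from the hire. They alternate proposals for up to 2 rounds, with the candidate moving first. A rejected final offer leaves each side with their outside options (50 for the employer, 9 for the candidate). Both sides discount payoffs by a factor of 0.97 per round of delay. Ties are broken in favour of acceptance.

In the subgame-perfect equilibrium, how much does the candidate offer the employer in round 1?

136.77

Round 2 (the employer proposes): the candidate gets 9 if talks fail, so the employer offers 9 and keeps 141.
Round 1 (the candidate proposes): the employer can get 141 next round, worth 0.97 × 141 = 136.77 now. The candidate offers 136.77 and keeps 150 − 136.77 = 13.23.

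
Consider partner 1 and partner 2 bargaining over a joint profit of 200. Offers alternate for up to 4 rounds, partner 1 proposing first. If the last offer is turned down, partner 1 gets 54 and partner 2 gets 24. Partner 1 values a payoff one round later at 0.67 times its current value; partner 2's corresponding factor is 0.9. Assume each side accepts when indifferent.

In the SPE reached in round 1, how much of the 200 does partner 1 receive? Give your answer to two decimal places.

Round 4 (partner 2 proposes): partner 1 gets 54 if talks fail, so partner 2 offers 54 and keeps 146.
Round 3 (partner 1 proposes): partner 2 can get 146 next round, worth 0.9 × 146 = 131.4 now, so partner 1 offers 131.4, keeping 68.6.
Round 2 (partner 2 proposes): partner 1 can get 68.6 next round, worth 0.67 × 68.6 = 45.962 now. Partner 2 offers 45.962 and keeps 200 − 45.962 = 154.038.
Round 1 (partner 1 proposes): partner 2 can get 154.038 next round, worth 0.9 × 154.038 = 138.6342 now; partner 1 offers that and keeps 61.3658.

61.37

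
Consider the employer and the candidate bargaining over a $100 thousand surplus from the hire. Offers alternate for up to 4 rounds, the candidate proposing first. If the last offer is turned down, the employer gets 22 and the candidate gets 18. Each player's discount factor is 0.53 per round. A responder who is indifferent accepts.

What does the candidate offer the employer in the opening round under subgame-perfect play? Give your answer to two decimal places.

Work backward from the last round.
Round 4 (the employer proposes): the candidate gets 18 if talks fail, so the employer offers 18 and keeps 82.
Round 3 (the candidate proposes): the employer can get 82 next round, worth 0.53 × 82 = 43.46 now, so the candidate offers 43.46, keeping 56.54.
Round 2 (the employer proposes): the candidate can get 56.54 next round, worth 0.53 × 56.54 = 29.9662 now, so the employer offers 29.9662, keeping 70.0338.
Round 1 (the candidate proposes): the employer can get 70.0338 next round, worth 0.53 × 70.0338 = 37.117914 now, so the candidate offers 37.117914, keeping 62.882086.

37.12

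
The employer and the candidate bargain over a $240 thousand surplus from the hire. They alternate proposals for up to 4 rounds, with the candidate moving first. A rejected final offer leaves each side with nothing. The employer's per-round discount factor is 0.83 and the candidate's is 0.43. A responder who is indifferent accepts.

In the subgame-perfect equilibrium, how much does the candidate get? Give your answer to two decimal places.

55.36

Round 4 (the employer proposes): the candidate will accept anything ≥ 0, so the employer offers 0 and keeps 240.
Round 3 (the candidate proposes): the employer can get 240 next round, worth 0.83 × 240 = 199.2 now, so the candidate offers 199.2, keeping 40.8.
Round 2 (the employer proposes): the candidate can get 40.8 next round, worth 0.43 × 40.8 = 17.544 now, so the employer offers 17.544, keeping 222.456.
Round 1 (the candidate proposes): the employer can get 222.456 next round, worth 0.83 × 222.456 = 184.63848 now. The candidate offers 184.63848 and keeps 240 − 184.63848 = 55.36152.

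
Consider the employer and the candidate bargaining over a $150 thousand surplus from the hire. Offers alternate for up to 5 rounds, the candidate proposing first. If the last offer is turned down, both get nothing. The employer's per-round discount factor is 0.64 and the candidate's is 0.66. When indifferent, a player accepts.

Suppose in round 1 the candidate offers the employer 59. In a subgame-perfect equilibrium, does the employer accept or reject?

Round 5 (the candidate proposes): the employer will accept anything ≥ 0, so the candidate offers 0 and keeps 150.
Round 4 (the employer proposes): the candidate can get 150 next round, worth 0.66 × 150 = 99 now; the employer offers that and keeps 51.
Round 3 (the candidate proposes): the employer can get 51 next round, worth 0.64 × 51 = 32.64 now, so the candidate offers 32.64, keeping 117.36.
Round 2 (the employer proposes): the candidate can get 117.36 next round, worth 0.66 × 117.36 = 77.4576 now; the employer offers that and keeps 72.5424.
So by rejecting in round 1, the employer gets 72.5424 next round, worth 0.64 × 72.5424 = 46.427136 now.
Offer 59 ≥ 46.427136, so the employer accepts.

Accept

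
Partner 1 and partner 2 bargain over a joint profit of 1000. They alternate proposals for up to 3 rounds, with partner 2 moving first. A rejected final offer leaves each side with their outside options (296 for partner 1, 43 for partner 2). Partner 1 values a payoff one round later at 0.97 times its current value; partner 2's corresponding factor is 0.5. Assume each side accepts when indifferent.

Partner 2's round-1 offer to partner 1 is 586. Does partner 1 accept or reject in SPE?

Round 3 (partner 2 proposes): partner 1 gets 296 if talks fail, so partner 2 offers 296 and keeps 704.
Round 2 (partner 1 proposes): partner 2 can get 704 next round, worth 0.5 × 704 = 352 now. Partner 1 offers 352 and keeps 1000 − 352 = 648.
So by rejecting in round 1, partner 1 gets 648 next round, worth 0.97 × 648 = 628.56 now.
Offer 586 < 628.56, so partner 1 rejects.

Reject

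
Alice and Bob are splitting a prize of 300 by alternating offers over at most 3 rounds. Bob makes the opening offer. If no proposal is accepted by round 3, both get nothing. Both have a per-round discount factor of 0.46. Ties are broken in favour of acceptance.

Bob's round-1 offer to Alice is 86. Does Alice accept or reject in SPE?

Accept

Round 3 (Bob proposes): Alice will accept anything ≥ 0, so Bob offers 0 and keeps 300.
Round 2 (Alice proposes): Bob can get 300 next round, worth 0.46 × 300 = 138 now; Alice offers that and keeps 162.
So by rejecting in round 1, Alice gets 162 next round, worth 0.46 × 162 = 74.52 now.
Offer 86 ≥ 74.52, so Alice accepts.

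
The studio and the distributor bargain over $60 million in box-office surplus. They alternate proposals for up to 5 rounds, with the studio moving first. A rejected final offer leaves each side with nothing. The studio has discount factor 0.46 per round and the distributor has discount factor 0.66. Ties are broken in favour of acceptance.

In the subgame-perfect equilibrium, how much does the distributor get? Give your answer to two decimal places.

Solve by backward induction from round 5.
Round 5 (the studio proposes): rejection yields 0 for the distributor; the studio offers 0 and keeps 60.
Round 4 (the distributor proposes): the studio can get 60 next round, worth 0.46 × 60 = 27.6 now. The distributor offers 27.6 and keeps 60 − 27.6 = 32.4.
Round 3 (the studio proposes): the distributor can get 32.4 next round, worth 0.66 × 32.4 = 21.384 now. The studio offers 21.384 and keeps 60 − 21.384 = 38.616.
Round 2 (the distributor proposes): the studio can get 38.616 next round, worth 0.46 × 38.616 = 17.76336 now. The distributor offers 17.76336 and keeps 60 − 17.76336 = 42.23664.
Round 1 (the studio proposes): the distributor can get 42.23664 next round, worth 0.66 × 42.23664 = 27.8761824 now. The studio offers 27.8761824 and keeps 60 − 27.8761824 = 32.1238176.

27.88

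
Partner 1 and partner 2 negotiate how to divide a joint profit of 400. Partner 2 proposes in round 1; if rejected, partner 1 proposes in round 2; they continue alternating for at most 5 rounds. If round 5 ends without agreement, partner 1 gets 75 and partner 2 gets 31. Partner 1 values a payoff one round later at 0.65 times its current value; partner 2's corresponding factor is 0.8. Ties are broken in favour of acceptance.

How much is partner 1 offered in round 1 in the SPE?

99.32

Round 5 (partner 2 proposes): partner 1 gets 75 if talks fail, so partner 2 offers 75 and keeps 325.
Round 4 (partner 1 proposes): partner 2 can get 325 next round, worth 0.8 × 325 = 260 now, so partner 1 offers 260, keeping 140.
Round 3 (partner 2 proposes): partner 1 can get 140 next round, worth 0.65 × 140 = 91 now; partner 2 offers that and keeps 309.
Round 2 (partner 1 proposes): partner 2 can get 309 next round, worth 0.8 × 309 = 247.2 now, so partner 1 offers 247.2, keeping 152.8.
Round 1 (partner 2 proposes): partner 1 can get 152.8 next round, worth 0.65 × 152.8 = 99.32 now, so partner 2 offers 99.32, keeping 300.68.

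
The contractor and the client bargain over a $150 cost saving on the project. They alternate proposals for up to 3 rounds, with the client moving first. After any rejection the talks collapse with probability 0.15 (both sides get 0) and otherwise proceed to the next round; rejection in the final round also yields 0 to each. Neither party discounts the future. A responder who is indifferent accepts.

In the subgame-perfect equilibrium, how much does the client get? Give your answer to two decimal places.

Round 3 (the client proposes): the contractor will accept anything ≥ 0, so the client offers 0 and keeps 150.
Round 2 (the contractor proposes): rejecting gives the client an expected 0.85 × 150 = 127.5, so the contractor offers 127.5, keeping 22.5.
Round 1 (the client proposes): rejecting gives the contractor an expected 0.85 × 22.5 = 19.125. The client offers 19.125 and keeps 150 − 19.125 = 130.875.

130.88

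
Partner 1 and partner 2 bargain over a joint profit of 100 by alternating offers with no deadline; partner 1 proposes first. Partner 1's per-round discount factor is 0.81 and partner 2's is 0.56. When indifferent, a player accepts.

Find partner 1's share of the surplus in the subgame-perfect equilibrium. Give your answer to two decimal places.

80.53

In a stationary SPE each proposer offers the other exactly their discounted continuation value.
If partner 1 keeps x when proposing and partner 2 keeps y when proposing, then x = 100 − 0.56y and y = 100 − 0.81x.
Solving: x = 100(1 − 0.56) / (1 − 0.81·0.56) = 44 / 0.5464 ≈ 80.5271.
Partner 2 gets 100 − 80.5271 ≈ 19.4729.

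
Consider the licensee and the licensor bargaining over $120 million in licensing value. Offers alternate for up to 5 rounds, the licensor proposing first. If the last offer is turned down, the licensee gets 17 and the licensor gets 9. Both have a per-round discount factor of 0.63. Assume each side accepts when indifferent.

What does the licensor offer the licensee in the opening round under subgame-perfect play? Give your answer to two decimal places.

Round 5 (the licensor proposes): the licensee gets 17 if talks fail, so the licensor offers 17 and keeps 103.
Round 4 (the licensee proposes): the licensor can get 103 next round, worth 0.63 × 103 = 64.89 now. The licensee offers 64.89 and keeps 120 − 64.89 = 55.11.
Round 3 (the licensor proposes): the licensee can get 55.11 next round, worth 0.63 × 55.11 = 34.7193 now, so the licensor offers 34.7193, keeping 85.2807.
Round 2 (the licensee proposes): the licensor can get 85.2807 next round, worth 0.63 × 85.2807 = 53.726841 now, so the licensee offers 53.726841, keeping 66.273159.
Round 1 (the licensor proposes): the licensee can get 66.273159 next round, worth 0.63 × 66.273159 = 41.75209017 now; the licensor offers that and keeps 78.24790983.

41.75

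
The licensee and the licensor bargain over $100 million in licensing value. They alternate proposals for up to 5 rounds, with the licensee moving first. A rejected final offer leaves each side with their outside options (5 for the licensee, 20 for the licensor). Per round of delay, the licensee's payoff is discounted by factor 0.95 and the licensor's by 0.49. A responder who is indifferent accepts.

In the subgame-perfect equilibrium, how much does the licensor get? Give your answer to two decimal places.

7.92

Solve by backward induction from round 5.
Round 5 (the licensee proposes): the licensor gets 20 if talks fail, so the licensee offers 20 and keeps 80.
Round 4 (the licensor proposes): the licensee can get 80 next round, worth 0.95 × 80 = 76 now; the licensor offers that and keeps 24.
Round 3 (the licensee proposes): the licensor can get 24 next round, worth 0.49 × 24 = 11.76 now, so the licensee offers 11.76, keeping 88.24.
Round 2 (the licensor proposes): the licensee can get 88.24 next round, worth 0.95 × 88.24 = 83.828 now. The licensor offers 83.828 and keeps 100 − 83.828 = 16.172.
Round 1 (the licensee proposes): the licensor can get 16.172 next round, worth 0.49 × 16.172 = 7.92428 now. The licensee offers 7.92428 and keeps 100 − 7.92428 = 92.07572.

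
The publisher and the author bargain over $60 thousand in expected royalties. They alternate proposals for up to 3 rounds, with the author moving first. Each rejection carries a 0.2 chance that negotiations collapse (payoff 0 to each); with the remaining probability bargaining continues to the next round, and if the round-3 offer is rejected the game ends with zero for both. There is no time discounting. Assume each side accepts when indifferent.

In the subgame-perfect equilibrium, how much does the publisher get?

By backward induction:
Round 3 (the author proposes): rejection yields 0 for the publisher; the author offers 0 and keeps 60.
Round 2 (the publisher proposes): rejecting gives the author an expected 0.8 × 60 = 48; the publisher offers that and keeps 12.
Round 1 (the author proposes): rejecting gives the publisher an expected 0.8 × 12 = 9.6, so the author offers 9.6, keeping 50.4.

9.6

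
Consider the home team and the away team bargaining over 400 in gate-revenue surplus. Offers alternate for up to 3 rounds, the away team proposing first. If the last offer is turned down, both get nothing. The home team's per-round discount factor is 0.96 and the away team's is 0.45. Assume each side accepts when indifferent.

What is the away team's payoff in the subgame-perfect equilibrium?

By backward induction:
Round 3 (the away team proposes): rejection yields 0 for the home team; the away team offers 0 and keeps 400.
Round 2 (the home team proposes): the away team can get 400 next round, worth 0.45 × 400 = 180 now; the home team offers that and keeps 220.
Round 1 (the away team proposes): the home team can get 220 next round, worth 0.96 × 220 = 211.2 now; the away team offers that and keeps 188.8.

188.8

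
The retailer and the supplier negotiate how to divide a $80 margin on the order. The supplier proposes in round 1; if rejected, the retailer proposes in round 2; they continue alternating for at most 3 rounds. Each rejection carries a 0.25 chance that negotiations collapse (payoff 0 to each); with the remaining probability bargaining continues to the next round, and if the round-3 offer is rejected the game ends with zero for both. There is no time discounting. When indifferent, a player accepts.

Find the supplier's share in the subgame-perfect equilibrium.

65

Round 3 (the supplier proposes): the retailer will accept anything ≥ 0, so the supplier offers 0 and keeps 80.
Round 2 (the retailer proposes): rejecting gives the supplier an expected 0.75 × 80 = 60, so the retailer offers 60, keeping 20.
Round 1 (the supplier proposes): rejecting gives the retailer an expected 0.75 × 20 = 15. The supplier offers 15 and keeps 80 − 15 = 65.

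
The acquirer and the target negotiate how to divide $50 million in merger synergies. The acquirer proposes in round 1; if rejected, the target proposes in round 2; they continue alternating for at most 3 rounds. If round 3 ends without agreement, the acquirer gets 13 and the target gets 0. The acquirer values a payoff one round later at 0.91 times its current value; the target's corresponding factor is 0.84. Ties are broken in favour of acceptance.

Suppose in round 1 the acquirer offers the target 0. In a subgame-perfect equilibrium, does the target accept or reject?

Reject

Round 3 (the acquirer proposes): rejection yields 0 for the target; the acquirer offers 0 and keeps 50.
Round 2 (the target proposes): the acquirer can get 50 next round, worth 0.91 × 50 = 45.5 now; the target offers that and keeps 4.5.
So by rejecting in round 1, the target gets 4.5 next round, worth 0.84 × 4.5 = 3.78 now.
Offer 0 < 3.78, so the target rejects.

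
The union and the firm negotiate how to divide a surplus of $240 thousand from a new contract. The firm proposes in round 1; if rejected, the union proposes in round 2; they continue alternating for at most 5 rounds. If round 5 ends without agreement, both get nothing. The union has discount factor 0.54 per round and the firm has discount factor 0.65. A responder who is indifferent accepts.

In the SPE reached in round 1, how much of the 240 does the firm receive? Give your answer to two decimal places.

178.72

Round 5 (the firm proposes): rejection yields 0 for the union; the firm offers 0 and keeps 240.
Round 4 (the union proposes): the firm can get 240 next round, worth 0.65 × 240 = 156 now, so the union offers 156, keeping 84.
Round 3 (the firm proposes): the union can get 84 next round, worth 0.54 × 84 = 45.36 now; the firm offers that and keeps 194.64.
Round 2 (the union proposes): the firm can get 194.64 next round, worth 0.65 × 194.64 = 126.516 now; the union offers that and keeps 113.484.
Round 1 (the firm proposes): the union can get 113.484 next round, worth 0.54 × 113.484 = 61.28136 now; the firm offers that and keeps 178.71864.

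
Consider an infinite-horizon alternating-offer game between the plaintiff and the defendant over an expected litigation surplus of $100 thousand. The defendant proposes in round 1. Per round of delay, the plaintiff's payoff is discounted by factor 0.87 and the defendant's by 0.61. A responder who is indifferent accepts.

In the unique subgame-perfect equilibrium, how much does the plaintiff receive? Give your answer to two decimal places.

72.30

Let x be the defendant's share when the defendant proposes and y be the plaintiff's share when the plaintiff proposes.
The plaintiff accepts iff offered ≥ 0.87·y, so x = 100 − 0.87y. Symmetrically y = 100 − 0.61x.
Substituting: x = 100 − 0.87(100 − 0.61x), giving x(1 − 0.61·0.87) = 100(1 − 0.87).
So x = 100 × 0.13 / 0.4693 ≈ 27.7008, and the plaintiff receives 100 − x ≈ 72.2992.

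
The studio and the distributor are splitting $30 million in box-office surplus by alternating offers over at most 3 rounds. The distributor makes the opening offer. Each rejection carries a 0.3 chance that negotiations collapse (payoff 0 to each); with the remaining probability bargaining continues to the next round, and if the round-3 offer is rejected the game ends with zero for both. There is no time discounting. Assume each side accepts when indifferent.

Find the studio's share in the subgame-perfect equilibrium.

6.3

By backward induction:
Round 3 (the distributor proposes): the studio will accept anything ≥ 0, so the distributor offers 0 and keeps 30.
Round 2 (the studio proposes): rejecting gives the distributor an expected 0.7 × 30 = 21; the studio offers that and keeps 9.
Round 1 (the distributor proposes): rejecting gives the studio an expected 0.7 × 9 = 6.3, so the distributor offers 6.3, keeping 23.7.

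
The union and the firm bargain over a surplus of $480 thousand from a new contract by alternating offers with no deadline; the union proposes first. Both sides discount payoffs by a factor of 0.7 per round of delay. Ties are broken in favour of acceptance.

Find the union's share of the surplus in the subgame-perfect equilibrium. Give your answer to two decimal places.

Let x be the union's share when the union proposes and y be the firm's share when the firm proposes.
The firm accepts iff offered ≥ 0.7·y, so x = 480 − 0.7y. Symmetrically y = 480 − 0.7x.
Substituting: x = 480 − 0.7(480 − 0.7x), giving x(1 − 0.7·0.7) = 480(1 − 0.7).
So x = 480 × 0.3 / 0.51 ≈ 282.3529, and the firm receives 480 − x ≈ 197.6471.

282.35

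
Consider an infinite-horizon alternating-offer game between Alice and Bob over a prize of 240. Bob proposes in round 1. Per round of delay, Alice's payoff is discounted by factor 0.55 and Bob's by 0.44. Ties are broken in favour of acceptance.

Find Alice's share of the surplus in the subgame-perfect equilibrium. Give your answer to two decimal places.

97.52

In a stationary SPE each proposer offers the other exactly their discounted continuation value.
If Bob keeps x when proposing and Alice keeps y when proposing, then x = 240 − 0.55y and y = 240 − 0.44x.
Solving: x = 240(1 − 0.55) / (1 − 0.44·0.55) = 108 / 0.758 ≈ 142.4802.
Alice gets 240 − 142.4802 ≈ 97.5198.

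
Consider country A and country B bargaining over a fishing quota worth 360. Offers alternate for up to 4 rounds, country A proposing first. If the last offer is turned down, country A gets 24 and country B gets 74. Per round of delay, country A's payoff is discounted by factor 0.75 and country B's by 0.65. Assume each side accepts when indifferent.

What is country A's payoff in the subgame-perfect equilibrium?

Round 4 (country B proposes): country A gets 24 if talks fail, so country B offers 24 and keeps 336.
Round 3 (country A proposes): country B can get 336 next round, worth 0.65 × 336 = 218.4 now; country A offers that and keeps 141.6.
Round 2 (country B proposes): country A can get 141.6 next round, worth 0.75 × 141.6 = 106.2 now. Country B offers 106.2 and keeps 360 − 106.2 = 253.8.
Round 1 (country A proposes): country B can get 253.8 next round, worth 0.65 × 253.8 = 164.97 now, so country A offers 164.97, keeping 195.03.

195.03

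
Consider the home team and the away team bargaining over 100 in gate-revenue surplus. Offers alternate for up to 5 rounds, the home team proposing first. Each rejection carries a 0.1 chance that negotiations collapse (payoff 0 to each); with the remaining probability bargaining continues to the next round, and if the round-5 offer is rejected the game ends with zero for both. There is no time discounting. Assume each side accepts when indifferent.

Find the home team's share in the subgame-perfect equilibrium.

Round 5 (the home team proposes): rejection yields 0 for the away team; the home team offers 0 and keeps 100.
Round 4 (the away team proposes): rejecting gives the home team an expected 0.9 × 100 = 90. The away team offers 90 and keeps 100 − 90 = 10.
Round 3 (the home team proposes): rejecting gives the away team an expected 0.9 × 10 = 9. The home team offers 9 and keeps 100 − 9 = 91.
Round 2 (the away team proposes): rejecting gives the home team an expected 0.9 × 91 = 81.9; the away team offers that and keeps 18.1.
Round 1 (the home team proposes): rejecting gives the away team an expected 0.9 × 18.1 = 16.29; the home team offers that and keeps 83.71.

83.71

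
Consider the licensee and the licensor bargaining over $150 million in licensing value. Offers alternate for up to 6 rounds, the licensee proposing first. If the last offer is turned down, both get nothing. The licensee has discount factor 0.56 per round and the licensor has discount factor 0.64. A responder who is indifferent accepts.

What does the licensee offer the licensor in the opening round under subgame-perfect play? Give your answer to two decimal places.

69.71

Solve by backward induction from round 6.
Round 6 (the licensor proposes): the licensee will accept anything ≥ 0, so the licensor offers 0 and keeps 150.
Round 5 (the licensee proposes): the licensor can get 150 next round, worth 0.64 × 150 = 96 now. The licensee offers 96 and keeps 150 − 96 = 54.
Round 4 (the licensor proposes): the licensee can get 54 next round, worth 0.56 × 54 = 30.24 now, so the licensor offers 30.24, keeping 119.76.
Round 3 (the licensee proposes): the licensor can get 119.76 next round, worth 0.64 × 119.76 = 76.6464 now; the licensee offers that and keeps 73.3536.
Round 2 (the licensor proposes): the licensee can get 73.3536 next round, worth 0.56 × 73.3536 = 41.078016 now, so the licensor offers 41.078016, keeping 108.921984.
Round 1 (the licensee proposes): the licensor can get 108.921984 next round, worth 0.64 × 108.921984 = 69.71006976 now; the licensee offers that and keeps 80.28993024.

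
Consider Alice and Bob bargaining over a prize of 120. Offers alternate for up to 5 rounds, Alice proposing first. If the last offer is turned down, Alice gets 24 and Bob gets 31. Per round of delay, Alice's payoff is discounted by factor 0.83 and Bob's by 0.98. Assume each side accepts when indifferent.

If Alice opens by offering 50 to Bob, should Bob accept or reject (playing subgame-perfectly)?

Round 5 (Alice proposes): Bob gets 31 if talks fail, so Alice offers 31 and keeps 89.
Round 4 (Bob proposes): Alice can get 89 next round, worth 0.83 × 89 = 73.87 now; Bob offers that and keeps 46.13.
Round 3 (Alice proposes): Bob can get 46.13 next round, worth 0.98 × 46.13 = 45.2074 now, so Alice offers 45.2074, keeping 74.7926.
Round 2 (Bob proposes): Alice can get 74.7926 next round, worth 0.83 × 74.7926 = 62.077858 now. Bob offers 62.077858 and keeps 120 − 62.077858 = 57.922142.
So by rejecting in round 1, Bob gets 57.922142 next round, worth 0.98 × 57.922142 = 56.76369916 now.
Offer 50 < 56.76369916, so Bob rejects.

Reject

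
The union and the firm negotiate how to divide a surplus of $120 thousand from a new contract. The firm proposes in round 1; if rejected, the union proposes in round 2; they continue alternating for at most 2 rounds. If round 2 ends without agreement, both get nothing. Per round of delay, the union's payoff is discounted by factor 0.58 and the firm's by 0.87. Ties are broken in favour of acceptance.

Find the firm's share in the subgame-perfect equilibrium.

Round 2 (the union proposes): rejection yields 0 for the firm; the union offers 0 and keeps 120.
Round 1 (the firm proposes): the union can get 120 next round, worth 0.58 × 120 = 69.6 now; the firm offers that and keeps 50.4.

50.4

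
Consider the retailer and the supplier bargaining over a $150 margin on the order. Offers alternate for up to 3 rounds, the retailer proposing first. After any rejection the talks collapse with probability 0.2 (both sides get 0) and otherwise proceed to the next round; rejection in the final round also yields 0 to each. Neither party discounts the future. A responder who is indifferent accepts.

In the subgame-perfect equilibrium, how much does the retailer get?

126

Round 3 (the retailer proposes): the supplier will accept anything ≥ 0, so the retailer offers 0 and keeps 150.
Round 2 (the supplier proposes): rejecting gives the retailer an expected 0.8 × 150 = 120, so the supplier offers 120, keeping 30.
Round 1 (the retailer proposes): rejecting gives the supplier an expected 0.8 × 30 = 24, so the retailer offers 24, keeping 126.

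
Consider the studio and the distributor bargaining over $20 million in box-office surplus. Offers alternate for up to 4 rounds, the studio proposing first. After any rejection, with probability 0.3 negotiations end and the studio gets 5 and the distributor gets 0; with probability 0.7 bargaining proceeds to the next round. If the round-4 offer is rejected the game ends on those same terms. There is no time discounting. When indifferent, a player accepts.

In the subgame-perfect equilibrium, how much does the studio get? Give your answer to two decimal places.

11.71

Round 4 (the distributor proposes): the studio gets 5 if talks fail, so the distributor offers 5 and keeps 15.
Round 3 (the studio proposes): rejecting gives the distributor an expected 0.7 × 15 = 10.5, so the studio offers 10.5, keeping 9.5.
Round 2 (the distributor proposes): rejecting gives the studio an expected 0.7 × 9.5 + 0.3 × 5 = 8.15, so the distributor offers 8.15, keeping 11.85.
Round 1 (the studio proposes): rejecting gives the distributor an expected 0.7 × 11.85 = 8.295; the studio offers that and keeps 11.705.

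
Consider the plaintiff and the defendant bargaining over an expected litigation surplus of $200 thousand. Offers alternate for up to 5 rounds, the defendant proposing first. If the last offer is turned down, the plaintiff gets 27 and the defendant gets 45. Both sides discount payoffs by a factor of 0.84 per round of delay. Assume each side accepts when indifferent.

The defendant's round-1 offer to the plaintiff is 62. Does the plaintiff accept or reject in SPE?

Accept

Round 5 (the defendant proposes): the plaintiff gets 27 if talks fail, so the defendant offers 27 and keeps 173.
Round 4 (the plaintiff proposes): the defendant can get 173 next round, worth 0.84 × 173 = 145.32 now; the plaintiff offers that and keeps 54.68.
Round 3 (the defendant proposes): the plaintiff can get 54.68 next round, worth 0.84 × 54.68 = 45.9312 now, so the defendant offers 45.9312, keeping 154.0688.
Round 2 (the plaintiff proposes): the defendant can get 154.0688 next round, worth 0.84 × 154.0688 = 129.417792 now. The plaintiff offers 129.417792 and keeps 200 − 129.417792 = 70.582208.
So by rejecting in round 1, the plaintiff gets 70.582208 next round, worth 0.84 × 70.582208 = 59.28905472 now.
Offer 62 ≥ 59.28905472, so the plaintiff accepts.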